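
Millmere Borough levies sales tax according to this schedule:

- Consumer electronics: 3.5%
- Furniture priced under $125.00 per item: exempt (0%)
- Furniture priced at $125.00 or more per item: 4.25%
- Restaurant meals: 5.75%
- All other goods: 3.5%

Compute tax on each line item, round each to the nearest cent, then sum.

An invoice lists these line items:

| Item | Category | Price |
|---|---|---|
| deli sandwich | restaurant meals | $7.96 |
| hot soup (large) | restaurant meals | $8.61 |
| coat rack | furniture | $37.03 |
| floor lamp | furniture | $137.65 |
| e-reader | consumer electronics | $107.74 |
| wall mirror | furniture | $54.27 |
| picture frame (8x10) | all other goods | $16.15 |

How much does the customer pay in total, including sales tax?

Deli sandwich $7.96: restaurant meals → 5.75% → $0.46
Hot soup (large) $8.61: restaurant meals → 5.75% → $0.50
Coat rack $37.03: furniture, under $125.00 → 0% → $0.00
Floor lamp $137.65: furniture, $125.00 or more → 4.25% → $5.85
E-reader $107.74: consumer electronics → 3.5% → $3.77
Wall mirror $54.27: furniture, under $125.00 → 0% → $0.00
Picture frame (8x10) $16.15: all other goods → 3.5% → $0.57
Subtotal = $369.41; tax = $11.15; total due = $380.56

$380.56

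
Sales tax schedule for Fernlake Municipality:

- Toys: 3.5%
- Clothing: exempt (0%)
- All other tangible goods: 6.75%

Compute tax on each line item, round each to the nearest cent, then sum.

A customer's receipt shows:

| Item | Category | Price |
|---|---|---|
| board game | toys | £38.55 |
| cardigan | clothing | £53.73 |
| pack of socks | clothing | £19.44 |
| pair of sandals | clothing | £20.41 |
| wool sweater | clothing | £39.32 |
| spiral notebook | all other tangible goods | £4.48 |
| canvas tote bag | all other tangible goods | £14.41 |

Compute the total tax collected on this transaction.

Board game £38.55: toys → 3.5% → £1.35
Cardigan £53.73: clothing → 0% → £0.00
Pack of socks £19.44: clothing → 0% → £0.00
Pair of sandals £20.41: clothing → 0% → £0.00
Wool sweater £39.32: clothing → 0% → £0.00
Spiral notebook £4.48: all other tangible goods → 6.75% → £0.30
Canvas tote bag £14.41: all other tangible goods → 6.75% → £0.97
Total tax = £1.35 + £0.30 + £0.97 = £2.62

£2.62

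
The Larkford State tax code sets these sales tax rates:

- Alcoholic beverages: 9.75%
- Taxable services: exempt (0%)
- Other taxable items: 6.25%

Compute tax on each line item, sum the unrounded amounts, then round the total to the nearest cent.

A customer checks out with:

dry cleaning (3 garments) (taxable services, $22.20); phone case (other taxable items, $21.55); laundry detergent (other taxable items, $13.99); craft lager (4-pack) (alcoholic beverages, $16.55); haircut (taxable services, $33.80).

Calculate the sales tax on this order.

$3.83

Dry cleaning (3 garments) $22.20: taxable services → 0% → $0.00
Phone case $21.55: other taxable items → 6.25% → $1.346875
Laundry detergent $13.99: other taxable items → 6.25% → $0.874375
Craft lager (4-pack) $16.55: alcoholic beverages → 9.75% → $1.613625
Haircut $33.80: taxable services → 0% → $0.00
Unrounded tax sum = $3.834875 → $3.83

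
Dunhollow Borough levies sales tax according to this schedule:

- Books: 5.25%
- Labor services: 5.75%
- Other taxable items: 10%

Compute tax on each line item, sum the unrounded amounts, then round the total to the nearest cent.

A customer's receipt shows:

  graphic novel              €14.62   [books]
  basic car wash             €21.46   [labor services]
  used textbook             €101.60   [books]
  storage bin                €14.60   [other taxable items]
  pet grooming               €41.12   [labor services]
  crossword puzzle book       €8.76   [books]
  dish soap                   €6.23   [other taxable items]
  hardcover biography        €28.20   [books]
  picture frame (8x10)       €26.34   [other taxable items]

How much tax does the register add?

€16.36

Graphic novel €14.62: books → 5.25% → €0.76755
Basic car wash €21.46: labor services → 5.75% → €1.23395
Used textbook €101.60: books → 5.25% → €5.334
Storage bin €14.60: other taxable items → 10% → €1.46
Pet grooming €41.12: labor services → 5.75% → €2.3644
Crossword puzzle book €8.76: books → 5.25% → €0.4599
Dish soap €6.23: other taxable items → 10% → €0.623
Hardcover biography €28.20: books → 5.25% → €1.4805
Picture frame (8x10) €26.34: other taxable items → 10% → €2.634
Unrounded tax sum = €16.3573 → €16.36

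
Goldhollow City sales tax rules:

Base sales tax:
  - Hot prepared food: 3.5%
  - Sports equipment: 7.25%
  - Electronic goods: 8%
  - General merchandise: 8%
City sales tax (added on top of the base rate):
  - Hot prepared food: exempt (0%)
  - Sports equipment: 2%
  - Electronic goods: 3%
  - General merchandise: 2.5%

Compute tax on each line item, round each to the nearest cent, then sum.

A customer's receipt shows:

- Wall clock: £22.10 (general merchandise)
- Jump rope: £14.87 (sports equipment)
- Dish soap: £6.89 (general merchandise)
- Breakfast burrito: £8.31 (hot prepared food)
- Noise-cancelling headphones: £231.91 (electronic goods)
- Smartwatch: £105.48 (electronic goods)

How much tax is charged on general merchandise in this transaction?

Wall clock £22.10: general merchandise → 8% + 2.5% city = 10.5% → £2.32
Dish soap £6.89: general merchandise → 8% + 2.5% city = 10.5% → £0.72
Tax on general merchandise = £2.32 + £0.72 = £3.04

£3.04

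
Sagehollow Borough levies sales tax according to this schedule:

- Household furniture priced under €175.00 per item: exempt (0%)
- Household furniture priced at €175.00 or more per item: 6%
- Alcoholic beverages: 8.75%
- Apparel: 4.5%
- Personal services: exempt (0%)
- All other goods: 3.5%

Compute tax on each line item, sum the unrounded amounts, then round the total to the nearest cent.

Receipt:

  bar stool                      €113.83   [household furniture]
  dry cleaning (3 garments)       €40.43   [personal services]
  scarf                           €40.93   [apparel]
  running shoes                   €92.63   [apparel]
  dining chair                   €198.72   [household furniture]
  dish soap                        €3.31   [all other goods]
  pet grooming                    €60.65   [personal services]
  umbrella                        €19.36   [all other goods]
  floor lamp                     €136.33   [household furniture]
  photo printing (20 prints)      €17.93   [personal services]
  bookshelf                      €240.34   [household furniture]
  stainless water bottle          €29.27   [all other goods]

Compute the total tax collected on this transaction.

Bar stool €113.83: household furniture, under €175.00 → 0% → €0.00
Dry cleaning (3 garments) €40.43: personal services → 0% → €0.00
Scarf €40.93: apparel → 4.5% → €1.84185
Running shoes €92.63: apparel → 4.5% → €4.16835
Dining chair €198.72: household furniture, €175.00 or more → 6% → €11.9232
Dish soap €3.31: all other goods → 3.5% → €0.11585
Pet grooming €60.65: personal services → 0% → €0.00
Umbrella €19.36: all other goods → 3.5% → €0.6776
Floor lamp €136.33: household furniture, under €175.00 → 0% → €0.00
Photo printing (20 prints) €17.93: personal services → 0% → €0.00
Bookshelf €240.34: household furniture, €175.00 or more → 6% → €14.4204
Stainless water bottle €29.27: all other goods → 3.5% → €1.02445
Unrounded tax sum = €34.1717 → €34.17

€34.17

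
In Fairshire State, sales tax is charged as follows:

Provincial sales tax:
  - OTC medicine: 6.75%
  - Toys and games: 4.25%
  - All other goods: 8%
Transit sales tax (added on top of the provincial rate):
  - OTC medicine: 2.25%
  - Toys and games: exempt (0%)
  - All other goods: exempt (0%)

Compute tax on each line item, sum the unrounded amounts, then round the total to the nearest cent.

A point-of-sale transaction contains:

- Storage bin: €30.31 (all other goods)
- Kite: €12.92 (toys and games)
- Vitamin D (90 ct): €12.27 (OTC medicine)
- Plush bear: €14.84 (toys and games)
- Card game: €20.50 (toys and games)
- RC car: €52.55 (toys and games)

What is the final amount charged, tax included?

€151.20

Storage bin €30.31: all other goods → 8% + 0% transit = 8% → €2.4248
Kite €12.92: toys and games → 4.25% + 0% transit = 4.25% → €0.5491
Vitamin D (90 ct) €12.27: OTC medicine → 6.75% + 2.25% transit = 9% → €1.1043
Plush bear €14.84: toys and games → 4.25% + 0% transit = 4.25% → €0.6307
Card game €20.50: toys and games → 4.25% + 0% transit = 4.25% → €0.87125
RC car €52.55: toys and games → 4.25% + 0% transit = 4.25% → €2.233375
Subtotal = €143.39; unrounded tax = €7.813525 → €7.81; total due = €151.20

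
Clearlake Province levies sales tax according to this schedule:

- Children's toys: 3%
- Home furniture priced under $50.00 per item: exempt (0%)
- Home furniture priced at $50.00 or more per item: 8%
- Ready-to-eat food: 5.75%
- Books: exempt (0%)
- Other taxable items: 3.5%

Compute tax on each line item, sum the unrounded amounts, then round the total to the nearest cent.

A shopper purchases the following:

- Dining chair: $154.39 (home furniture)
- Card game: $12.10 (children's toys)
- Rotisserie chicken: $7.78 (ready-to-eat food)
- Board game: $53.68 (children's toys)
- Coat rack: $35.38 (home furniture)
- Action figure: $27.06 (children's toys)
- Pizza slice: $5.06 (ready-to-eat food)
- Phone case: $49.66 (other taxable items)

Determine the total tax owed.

$17.61

Dining chair $154.39: home furniture, $50.00 or more → 8% → $12.3512
Card game $12.10: children's toys → 3% → $0.363
Rotisserie chicken $7.78: ready-to-eat food → 5.75% → $0.44735
Board game $53.68: children's toys → 3% → $1.6104
Coat rack $35.38: home furniture, under $50.00 → 0% → $0.00
Action figure $27.06: children's toys → 3% → $0.8118
Pizza slice $5.06: ready-to-eat food → 5.75% → $0.29095
Phone case $49.66: other taxable items → 3.5% → $1.7381
Unrounded tax sum = $17.6128 → $17.61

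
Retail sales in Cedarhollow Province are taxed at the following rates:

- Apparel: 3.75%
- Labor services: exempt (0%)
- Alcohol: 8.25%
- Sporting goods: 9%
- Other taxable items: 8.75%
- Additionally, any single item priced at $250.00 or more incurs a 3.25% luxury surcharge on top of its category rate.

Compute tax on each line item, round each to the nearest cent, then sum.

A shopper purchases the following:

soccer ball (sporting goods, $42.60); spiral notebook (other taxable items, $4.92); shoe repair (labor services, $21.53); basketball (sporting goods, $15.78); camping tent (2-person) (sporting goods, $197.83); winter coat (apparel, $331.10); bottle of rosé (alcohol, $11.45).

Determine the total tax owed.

$47.60

Soccer ball $42.60: sporting goods → 9% → $3.83
Spiral notebook $4.92: other taxable items → 8.75% → $0.43
Shoe repair $21.53: labor services → 0% → $0.00
Basketball $15.78: sporting goods → 9% → $1.42
Camping tent (2-person) $197.83: sporting goods → 9% → $17.80
Winter coat $331.10: apparel → 3.75% + 3.25% surcharge = 7% → $23.18
Bottle of rosé $11.45: alcohol → 8.25% → $0.94
Total tax = $3.83 + $0.43 + $1.42 + $17.80 + $23.18 + $0.94 = $47.60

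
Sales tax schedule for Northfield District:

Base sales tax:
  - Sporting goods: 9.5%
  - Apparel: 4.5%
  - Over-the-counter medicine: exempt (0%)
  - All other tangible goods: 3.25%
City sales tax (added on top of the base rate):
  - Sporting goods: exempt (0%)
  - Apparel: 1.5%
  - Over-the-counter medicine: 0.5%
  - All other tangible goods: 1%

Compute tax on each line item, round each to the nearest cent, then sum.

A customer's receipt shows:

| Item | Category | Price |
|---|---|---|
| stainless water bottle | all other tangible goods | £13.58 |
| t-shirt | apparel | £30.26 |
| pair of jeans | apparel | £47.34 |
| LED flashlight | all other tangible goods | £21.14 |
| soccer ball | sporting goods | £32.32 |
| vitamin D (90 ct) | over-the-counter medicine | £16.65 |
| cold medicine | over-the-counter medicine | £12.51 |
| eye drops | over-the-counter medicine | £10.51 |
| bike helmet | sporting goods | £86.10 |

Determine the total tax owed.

Stainless water bottle £13.58: all other tangible goods → 3.25% + 1% city = 4.25% → £0.58
T-shirt £30.26: apparel → 4.5% + 1.5% city = 6% → £1.82
Pair of jeans £47.34: apparel → 4.5% + 1.5% city = 6% → £2.84
LED flashlight £21.14: all other tangible goods → 3.25% + 1% city = 4.25% → £0.90
Soccer ball £32.32: sporting goods → 9.5% + 0% city = 9.5% → £3.07
Vitamin D (90 ct) £16.65: over-the-counter medicine → 0% + 0.5% city = 0.5% → £0.08
Cold medicine £12.51: over-the-counter medicine → 0% + 0.5% city = 0.5% → £0.06
Eye drops £10.51: over-the-counter medicine → 0% + 0.5% city = 0.5% → £0.05
Bike helmet £86.10: sporting goods → 9.5% + 0% city = 9.5% → £8.18
Total tax = £0.58 + £1.82 + £2.84 + £0.90 + £3.07 + £0.08 + £0.06 + £0.05 + £8.18 = £17.58

£17.58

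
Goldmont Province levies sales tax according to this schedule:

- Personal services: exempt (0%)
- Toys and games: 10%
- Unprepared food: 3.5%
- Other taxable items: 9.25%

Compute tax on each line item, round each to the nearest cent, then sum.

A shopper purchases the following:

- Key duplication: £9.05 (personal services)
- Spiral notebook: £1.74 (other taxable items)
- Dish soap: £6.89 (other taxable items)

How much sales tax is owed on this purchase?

£0.80

Key duplication £9.05: personal services → 0% → £0.00
Spiral notebook £1.74: other taxable items → 9.25% → £0.16
Dish soap £6.89: other taxable items → 9.25% → £0.64
Total tax = £0.16 + £0.64 = £0.80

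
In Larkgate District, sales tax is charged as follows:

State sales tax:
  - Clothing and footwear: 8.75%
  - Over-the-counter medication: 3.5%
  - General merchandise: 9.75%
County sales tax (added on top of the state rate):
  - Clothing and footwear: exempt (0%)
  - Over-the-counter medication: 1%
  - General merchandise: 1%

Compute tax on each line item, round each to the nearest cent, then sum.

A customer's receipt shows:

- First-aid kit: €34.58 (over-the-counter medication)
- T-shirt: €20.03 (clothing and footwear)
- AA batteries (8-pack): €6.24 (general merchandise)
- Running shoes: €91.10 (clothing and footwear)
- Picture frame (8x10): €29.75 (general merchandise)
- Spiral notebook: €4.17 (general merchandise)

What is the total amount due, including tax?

First-aid kit €34.58: over-the-counter medication → 3.5% + 1% county = 4.5% → €1.56
T-shirt €20.03: clothing and footwear → 8.75% + 0% county = 8.75% → €1.75
AA batteries (8-pack) €6.24: general merchandise → 9.75% + 1% county = 10.75% → €0.67
Running shoes €91.10: clothing and footwear → 8.75% + 0% county = 8.75% → €7.97
Picture frame (8x10) €29.75: general merchandise → 9.75% + 1% county = 10.75% → €3.20
Spiral notebook €4.17: general merchandise → 9.75% + 1% county = 10.75% → €0.45
Subtotal = €185.87; tax = €15.60; total due = €201.47

€201.47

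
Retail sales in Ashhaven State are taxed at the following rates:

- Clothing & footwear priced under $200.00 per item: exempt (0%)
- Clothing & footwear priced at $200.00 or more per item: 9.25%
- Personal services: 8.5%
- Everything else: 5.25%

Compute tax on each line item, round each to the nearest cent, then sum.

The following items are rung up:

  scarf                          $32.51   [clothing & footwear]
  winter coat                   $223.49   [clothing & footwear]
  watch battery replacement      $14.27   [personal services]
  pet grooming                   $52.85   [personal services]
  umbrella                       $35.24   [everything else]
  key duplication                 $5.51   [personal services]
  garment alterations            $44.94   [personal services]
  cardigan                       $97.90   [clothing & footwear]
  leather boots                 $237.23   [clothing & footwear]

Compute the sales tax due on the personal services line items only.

Watch battery replacement $14.27: personal services → 8.5% → $1.21
Pet grooming $52.85: personal services → 8.5% → $4.49
Key duplication $5.51: personal services → 8.5% → $0.47
Garment alterations $44.94: personal services → 8.5% → $3.82
Tax on personal services = $1.21 + $4.49 + $0.47 + $3.82 = $9.99

$9.99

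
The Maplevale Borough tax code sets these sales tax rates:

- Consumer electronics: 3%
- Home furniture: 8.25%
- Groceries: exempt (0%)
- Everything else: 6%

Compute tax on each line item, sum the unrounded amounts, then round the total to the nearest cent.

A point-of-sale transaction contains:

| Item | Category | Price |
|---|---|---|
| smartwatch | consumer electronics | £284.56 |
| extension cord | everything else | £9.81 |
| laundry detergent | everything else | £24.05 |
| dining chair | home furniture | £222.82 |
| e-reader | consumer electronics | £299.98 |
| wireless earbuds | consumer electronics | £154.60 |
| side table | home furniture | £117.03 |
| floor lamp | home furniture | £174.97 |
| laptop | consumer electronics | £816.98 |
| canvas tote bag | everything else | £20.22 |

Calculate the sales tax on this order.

Smartwatch £284.56: consumer electronics → 3% → £8.5368
Extension cord £9.81: everything else → 6% → £0.5886
Laundry detergent £24.05: everything else → 6% → £1.443
Dining chair £222.82: home furniture → 8.25% → £18.38265
E-reader £299.98: consumer electronics → 3% → £8.9994
Wireless earbuds £154.60: consumer electronics → 3% → £4.638
Side table £117.03: home furniture → 8.25% → £9.654975
Floor lamp £174.97: home furniture → 8.25% → £14.435025
Laptop £816.98: consumer electronics → 3% → £24.5094
Canvas tote bag £20.22: everything else → 6% → £1.2132
Unrounded tax sum = £92.40105 → £92.40

£92.40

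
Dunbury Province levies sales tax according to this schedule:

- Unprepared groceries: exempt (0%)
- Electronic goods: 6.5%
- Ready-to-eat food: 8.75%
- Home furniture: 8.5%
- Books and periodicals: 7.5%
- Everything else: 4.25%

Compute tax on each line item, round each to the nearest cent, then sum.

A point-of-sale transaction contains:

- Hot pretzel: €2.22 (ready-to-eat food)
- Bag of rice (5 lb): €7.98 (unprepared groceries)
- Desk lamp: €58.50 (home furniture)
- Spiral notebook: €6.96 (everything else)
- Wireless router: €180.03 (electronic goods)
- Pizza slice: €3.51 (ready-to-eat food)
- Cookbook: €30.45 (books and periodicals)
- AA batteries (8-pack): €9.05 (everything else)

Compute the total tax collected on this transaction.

Hot pretzel €2.22: ready-to-eat food → 8.75% → €0.19
Bag of rice (5 lb) €7.98: unprepared groceries → 0% → €0.00
Desk lamp €58.50: home furniture → 8.5% → €4.97
Spiral notebook €6.96: everything else → 4.25% → €0.30
Wireless router €180.03: electronic goods → 6.5% → €11.70
Pizza slice €3.51: ready-to-eat food → 8.75% → €0.31
Cookbook €30.45: books and periodicals → 7.5% → €2.28
AA batteries (8-pack) €9.05: everything else → 4.25% → €0.38
Total tax = €0.19 + €4.97 + €0.30 + €11.70 + €0.31 + €2.28 + €0.38 = €20.13

€20.13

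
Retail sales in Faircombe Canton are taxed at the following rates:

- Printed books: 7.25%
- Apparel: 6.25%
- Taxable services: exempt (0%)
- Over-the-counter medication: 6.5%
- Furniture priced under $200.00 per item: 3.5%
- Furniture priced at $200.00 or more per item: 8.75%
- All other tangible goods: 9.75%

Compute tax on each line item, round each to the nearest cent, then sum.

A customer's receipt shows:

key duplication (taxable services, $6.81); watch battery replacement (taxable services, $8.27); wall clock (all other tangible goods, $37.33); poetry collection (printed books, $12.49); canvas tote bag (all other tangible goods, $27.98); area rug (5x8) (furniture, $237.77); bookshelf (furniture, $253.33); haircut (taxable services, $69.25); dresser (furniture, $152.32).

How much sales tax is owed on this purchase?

$55.58

Key duplication $6.81: taxable services → 0% → $0.00
Watch battery replacement $8.27: taxable services → 0% → $0.00
Wall clock $37.33: all other tangible goods → 9.75% → $3.64
Poetry collection $12.49: printed books → 7.25% → $0.91
Canvas tote bag $27.98: all other tangible goods → 9.75% → $2.73
Area rug (5x8) $237.77: furniture, $200.00 or more → 8.75% → $20.80
Bookshelf $253.33: furniture, $200.00 or more → 8.75% → $22.17
Haircut $69.25: taxable services → 0% → $0.00
Dresser $152.32: furniture, under $200.00 → 3.5% → $5.33
Total tax = $3.64 + $0.91 + $2.73 + $20.80 + $22.17 + $5.33 = $55.58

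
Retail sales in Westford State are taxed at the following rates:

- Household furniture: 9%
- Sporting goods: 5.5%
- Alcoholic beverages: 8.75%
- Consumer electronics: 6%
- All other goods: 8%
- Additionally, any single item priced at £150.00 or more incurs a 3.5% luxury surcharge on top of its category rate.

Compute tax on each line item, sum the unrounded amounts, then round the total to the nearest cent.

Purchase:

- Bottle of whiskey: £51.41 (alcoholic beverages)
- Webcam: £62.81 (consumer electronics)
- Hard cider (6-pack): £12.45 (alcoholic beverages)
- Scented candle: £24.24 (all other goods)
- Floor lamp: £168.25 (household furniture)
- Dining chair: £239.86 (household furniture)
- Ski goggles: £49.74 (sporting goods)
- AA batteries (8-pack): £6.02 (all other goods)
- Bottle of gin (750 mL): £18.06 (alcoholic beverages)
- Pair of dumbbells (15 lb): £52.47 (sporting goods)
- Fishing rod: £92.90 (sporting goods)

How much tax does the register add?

Bottle of whiskey £51.41: alcoholic beverages → 8.75% → £4.498375
Webcam £62.81: consumer electronics → 6% → £3.7686
Hard cider (6-pack) £12.45: alcoholic beverages → 8.75% → £1.089375
Scented candle £24.24: all other goods → 8% → £1.9392
Floor lamp £168.25: household furniture → 9% + 3.5% surcharge = 12.5% → £21.03125
Dining chair £239.86: household furniture → 9% + 3.5% surcharge = 12.5% → £29.9825
Ski goggles £49.74: sporting goods → 5.5% → £2.7357
AA batteries (8-pack) £6.02: all other goods → 8% → £0.4816
Bottle of gin (750 mL) £18.06: alcoholic beverages → 8.75% → £1.58025
Pair of dumbbells (15 lb) £52.47: sporting goods → 5.5% → £2.88585
Fishing rod £92.90: sporting goods → 5.5% → £5.1095
Unrounded tax sum = £75.1022 → £75.10

£75.10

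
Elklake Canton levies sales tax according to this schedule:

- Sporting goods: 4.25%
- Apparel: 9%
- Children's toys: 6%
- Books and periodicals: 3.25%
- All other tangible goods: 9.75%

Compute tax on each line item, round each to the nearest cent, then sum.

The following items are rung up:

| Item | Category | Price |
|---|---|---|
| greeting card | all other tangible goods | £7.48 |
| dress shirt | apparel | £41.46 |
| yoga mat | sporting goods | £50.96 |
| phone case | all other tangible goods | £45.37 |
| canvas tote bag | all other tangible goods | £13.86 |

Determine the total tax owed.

Greeting card £7.48: all other tangible goods → 9.75% → £0.73
Dress shirt £41.46: apparel → 9% → £3.73
Yoga mat £50.96: sporting goods → 4.25% → £2.17
Phone case £45.37: all other tangible goods → 9.75% → £4.42
Canvas tote bag £13.86: all other tangible goods → 9.75% → £1.35
Total tax = £0.73 + £3.73 + £2.17 + £4.42 + £1.35 = £12.40

£12.40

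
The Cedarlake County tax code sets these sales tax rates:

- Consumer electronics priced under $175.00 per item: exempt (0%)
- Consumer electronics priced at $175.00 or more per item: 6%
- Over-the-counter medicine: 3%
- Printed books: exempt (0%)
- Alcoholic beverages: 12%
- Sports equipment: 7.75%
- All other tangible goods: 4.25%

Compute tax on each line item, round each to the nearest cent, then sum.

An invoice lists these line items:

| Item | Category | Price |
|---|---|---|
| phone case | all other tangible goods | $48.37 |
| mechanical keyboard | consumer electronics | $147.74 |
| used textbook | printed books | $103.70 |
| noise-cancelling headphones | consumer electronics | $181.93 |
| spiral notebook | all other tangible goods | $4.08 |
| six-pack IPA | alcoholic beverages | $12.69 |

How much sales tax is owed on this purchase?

$14.67

Phone case $48.37: all other tangible goods → 4.25% → $2.06
Mechanical keyboard $147.74: consumer electronics, under $175.00 → 0% → $0.00
Used textbook $103.70: printed books → 0% → $0.00
Noise-cancelling headphones $181.93: consumer electronics, $175.00 or more → 6% → $10.92
Spiral notebook $4.08: all other tangible goods → 4.25% → $0.17
Six-pack IPA $12.69: alcoholic beverages → 12% → $1.52
Total tax = $2.06 + $10.92 + $0.17 + $1.52 = $14.67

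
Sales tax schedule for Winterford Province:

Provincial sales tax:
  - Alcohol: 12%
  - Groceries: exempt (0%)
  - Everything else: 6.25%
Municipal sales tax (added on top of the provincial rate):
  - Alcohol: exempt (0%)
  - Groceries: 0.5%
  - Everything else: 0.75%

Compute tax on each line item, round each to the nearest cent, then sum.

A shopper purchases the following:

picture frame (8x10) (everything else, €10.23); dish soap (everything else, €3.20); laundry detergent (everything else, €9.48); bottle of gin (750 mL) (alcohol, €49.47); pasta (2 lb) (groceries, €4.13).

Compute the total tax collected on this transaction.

€7.56

Picture frame (8x10) €10.23: everything else → 6.25% + 0.75% municipal = 7% → €0.72
Dish soap €3.20: everything else → 6.25% + 0.75% municipal = 7% → €0.22
Laundry detergent €9.48: everything else → 6.25% + 0.75% municipal = 7% → €0.66
Bottle of gin (750 mL) €49.47: alcohol → 12% + 0% municipal = 12% → €5.94
Pasta (2 lb) €4.13: groceries → 0% + 0.5% municipal = 0.5% → €0.02
Total tax = €0.72 + €0.22 + €0.66 + €5.94 + €0.02 = €7.56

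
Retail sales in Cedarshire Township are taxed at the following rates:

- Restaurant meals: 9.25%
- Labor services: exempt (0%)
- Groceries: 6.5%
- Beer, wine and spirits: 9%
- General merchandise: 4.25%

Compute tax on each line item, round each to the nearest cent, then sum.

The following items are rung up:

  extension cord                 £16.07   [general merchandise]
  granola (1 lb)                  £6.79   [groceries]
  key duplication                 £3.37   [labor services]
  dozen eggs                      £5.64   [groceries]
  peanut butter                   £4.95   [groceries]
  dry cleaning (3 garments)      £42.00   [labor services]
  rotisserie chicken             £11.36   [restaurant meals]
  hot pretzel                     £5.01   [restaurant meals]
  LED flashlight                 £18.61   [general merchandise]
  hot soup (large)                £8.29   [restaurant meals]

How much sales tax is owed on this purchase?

Extension cord £16.07: general merchandise → 4.25% → £0.68
Granola (1 lb) £6.79: groceries → 6.5% → £0.44
Key duplication £3.37: labor services → 0% → £0.00
Dozen eggs £5.64: groceries → 6.5% → £0.37
Peanut butter £4.95: groceries → 6.5% → £0.32
Dry cleaning (3 garments) £42.00: labor services → 0% → £0.00
Rotisserie chicken £11.36: restaurant meals → 9.25% → £1.05
Hot pretzel £5.01: restaurant meals → 9.25% → £0.46
LED flashlight £18.61: general merchandise → 4.25% → £0.79
Hot soup (large) £8.29: restaurant meals → 9.25% → £0.77
Total tax = £0.68 + £0.44 + £0.37 + £0.32 + £1.05 + £0.46 + £0.79 + £0.77 = £4.88

£4.88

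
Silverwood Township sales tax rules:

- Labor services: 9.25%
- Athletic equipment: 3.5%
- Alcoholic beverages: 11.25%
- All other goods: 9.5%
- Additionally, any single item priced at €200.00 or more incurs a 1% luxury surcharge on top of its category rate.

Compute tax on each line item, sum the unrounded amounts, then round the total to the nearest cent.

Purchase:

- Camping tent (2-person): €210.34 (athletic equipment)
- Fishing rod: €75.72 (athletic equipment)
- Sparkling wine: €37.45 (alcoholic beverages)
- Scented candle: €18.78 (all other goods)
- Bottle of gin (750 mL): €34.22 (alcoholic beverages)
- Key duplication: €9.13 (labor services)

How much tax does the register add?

Camping tent (2-person) €210.34: athletic equipment → 3.5% + 1% surcharge = 4.5% → €9.4653
Fishing rod €75.72: athletic equipment → 3.5% → €2.6502
Sparkling wine €37.45: alcoholic beverages → 11.25% → €4.213125
Scented candle €18.78: all other goods → 9.5% → €1.7841
Bottle of gin (750 mL) €34.22: alcoholic beverages → 11.25% → €3.84975
Key duplication €9.13: labor services → 9.25% → €0.844525
Unrounded tax sum = €22.807 → €22.81

€22.81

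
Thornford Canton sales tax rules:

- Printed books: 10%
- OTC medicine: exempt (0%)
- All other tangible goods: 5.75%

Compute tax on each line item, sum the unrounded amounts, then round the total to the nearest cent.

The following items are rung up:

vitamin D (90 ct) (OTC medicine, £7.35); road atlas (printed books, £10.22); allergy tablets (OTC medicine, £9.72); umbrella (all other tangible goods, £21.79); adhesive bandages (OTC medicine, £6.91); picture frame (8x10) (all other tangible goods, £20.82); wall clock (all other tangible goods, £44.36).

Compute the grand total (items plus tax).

£127.19

Vitamin D (90 ct) £7.35: OTC medicine → 0% → £0.00
Road atlas £10.22: printed books → 10% → £1.022
Allergy tablets £9.72: OTC medicine → 0% → £0.00
Umbrella £21.79: all other tangible goods → 5.75% → £1.252925
Adhesive bandages £6.91: OTC medicine → 0% → £0.00
Picture frame (8x10) £20.82: all other tangible goods → 5.75% → £1.19715
Wall clock £44.36: all other tangible goods → 5.75% → £2.5507
Subtotal = £121.17; unrounded tax = £6.022775 → £6.02; total due = £127.19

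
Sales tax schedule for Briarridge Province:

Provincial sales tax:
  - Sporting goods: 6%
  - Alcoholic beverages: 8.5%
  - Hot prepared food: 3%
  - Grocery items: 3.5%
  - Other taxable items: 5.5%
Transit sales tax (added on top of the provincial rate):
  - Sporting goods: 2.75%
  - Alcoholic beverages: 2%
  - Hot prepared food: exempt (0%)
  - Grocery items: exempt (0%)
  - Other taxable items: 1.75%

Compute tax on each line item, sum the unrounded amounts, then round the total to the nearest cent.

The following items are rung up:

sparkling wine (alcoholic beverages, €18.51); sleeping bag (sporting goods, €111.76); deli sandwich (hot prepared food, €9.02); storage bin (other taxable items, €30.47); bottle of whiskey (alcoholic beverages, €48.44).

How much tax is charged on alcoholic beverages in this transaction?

€7.03

Sparkling wine €18.51: alcoholic beverages → 8.5% + 2% transit = 10.5% → €1.94355
Bottle of whiskey €48.44: alcoholic beverages → 8.5% + 2% transit = 10.5% → €5.0862
Tax on alcoholic beverages: unrounded sum = €7.02975 → €7.03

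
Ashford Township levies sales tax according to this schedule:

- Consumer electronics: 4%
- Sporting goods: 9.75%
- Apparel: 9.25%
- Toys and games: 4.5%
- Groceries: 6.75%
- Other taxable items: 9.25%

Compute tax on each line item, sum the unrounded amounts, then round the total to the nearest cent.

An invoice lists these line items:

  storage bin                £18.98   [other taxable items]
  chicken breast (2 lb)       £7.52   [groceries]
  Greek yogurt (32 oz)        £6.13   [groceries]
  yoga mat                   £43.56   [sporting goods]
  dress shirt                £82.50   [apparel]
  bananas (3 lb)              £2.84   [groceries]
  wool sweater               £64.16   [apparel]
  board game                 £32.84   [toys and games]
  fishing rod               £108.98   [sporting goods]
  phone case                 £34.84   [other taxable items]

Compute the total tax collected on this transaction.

£36.01

Storage bin £18.98: other taxable items → 9.25% → £1.75565
Chicken breast (2 lb) £7.52: groceries → 6.75% → £0.5076
Greek yogurt (32 oz) £6.13: groceries → 6.75% → £0.413775
Yoga mat £43.56: sporting goods → 9.75% → £4.2471
Dress shirt £82.50: apparel → 9.25% → £7.63125
Bananas (3 lb) £2.84: groceries → 6.75% → £0.1917
Wool sweater £64.16: apparel → 9.25% → £5.9348
Board game £32.84: toys and games → 4.5% → £1.4778
Fishing rod £108.98: sporting goods → 9.75% → £10.62555
Phone case £34.84: other taxable items → 9.25% → £3.2227
Unrounded tax sum = £36.007925 → £36.01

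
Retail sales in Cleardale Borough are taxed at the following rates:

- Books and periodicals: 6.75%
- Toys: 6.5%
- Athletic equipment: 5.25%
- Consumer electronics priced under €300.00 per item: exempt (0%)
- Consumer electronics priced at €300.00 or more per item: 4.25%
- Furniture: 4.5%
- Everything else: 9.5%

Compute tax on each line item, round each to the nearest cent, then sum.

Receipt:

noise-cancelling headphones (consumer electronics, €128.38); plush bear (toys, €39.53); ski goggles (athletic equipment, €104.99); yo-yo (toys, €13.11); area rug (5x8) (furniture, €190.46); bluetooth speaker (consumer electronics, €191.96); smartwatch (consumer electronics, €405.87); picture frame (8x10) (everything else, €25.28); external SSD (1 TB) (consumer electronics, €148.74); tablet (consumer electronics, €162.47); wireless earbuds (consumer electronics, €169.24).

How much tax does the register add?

€37.15

Noise-cancelling headphones €128.38: consumer electronics, under €300.00 → 0% → €0.00
Plush bear €39.53: toys → 6.5% → €2.57
Ski goggles €104.99: athletic equipment → 5.25% → €5.51
Yo-yo €13.11: toys → 6.5% → €0.85
Area rug (5x8) €190.46: furniture → 4.5% → €8.57
Bluetooth speaker €191.96: consumer electronics, under €300.00 → 0% → €0.00
Smartwatch €405.87: consumer electronics, €300.00 or more → 4.25% → €17.25
Picture frame (8x10) €25.28: everything else → 9.5% → €2.40
External SSD (1 TB) €148.74: consumer electronics, under €300.00 → 0% → €0.00
Tablet €162.47: consumer electronics, under €300.00 → 0% → €0.00
Wireless earbuds €169.24: consumer electronics, under €300.00 → 0% → €0.00
Total tax = €2.57 + €5.51 + €0.85 + €8.57 + €17.25 + €2.40 = €37.15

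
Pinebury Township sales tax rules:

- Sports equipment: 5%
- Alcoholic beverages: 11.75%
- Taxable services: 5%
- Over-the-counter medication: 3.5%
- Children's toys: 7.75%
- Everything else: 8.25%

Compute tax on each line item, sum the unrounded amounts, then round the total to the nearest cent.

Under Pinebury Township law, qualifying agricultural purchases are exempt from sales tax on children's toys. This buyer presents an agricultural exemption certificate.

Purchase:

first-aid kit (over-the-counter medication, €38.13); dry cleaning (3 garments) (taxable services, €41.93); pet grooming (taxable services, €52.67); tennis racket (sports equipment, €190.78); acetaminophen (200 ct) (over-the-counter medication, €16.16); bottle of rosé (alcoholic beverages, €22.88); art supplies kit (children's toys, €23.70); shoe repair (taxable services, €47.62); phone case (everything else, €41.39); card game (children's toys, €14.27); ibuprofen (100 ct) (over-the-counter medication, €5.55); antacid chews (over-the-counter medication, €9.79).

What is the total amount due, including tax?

€530.06

First-aid kit €38.13: over-the-counter medication → 3.5% → €1.33455
Dry cleaning (3 garments) €41.93: taxable services → 5% → €2.0965
Pet grooming €52.67: taxable services → 5% → €2.6335
Tennis racket €190.78: sports equipment → 5% → €9.539
Acetaminophen (200 ct) €16.16: over-the-counter medication → 3.5% → €0.5656
Bottle of rosé €22.88: alcoholic beverages → 11.75% → €2.6884
Art supplies kit €23.70: children's toys, buyer-exempt → 0% → €0.00
Shoe repair €47.62: taxable services → 5% → €2.381
Phone case €41.39: everything else → 8.25% → €3.414675
Card game €14.27: children's toys, buyer-exempt → 0% → €0.00
Ibuprofen (100 ct) €5.55: over-the-counter medication → 3.5% → €0.19425
Antacid chews €9.79: over-the-counter medication → 3.5% → €0.34265
Subtotal = €504.87; unrounded tax = €25.190125 → €25.19; total due = €530.06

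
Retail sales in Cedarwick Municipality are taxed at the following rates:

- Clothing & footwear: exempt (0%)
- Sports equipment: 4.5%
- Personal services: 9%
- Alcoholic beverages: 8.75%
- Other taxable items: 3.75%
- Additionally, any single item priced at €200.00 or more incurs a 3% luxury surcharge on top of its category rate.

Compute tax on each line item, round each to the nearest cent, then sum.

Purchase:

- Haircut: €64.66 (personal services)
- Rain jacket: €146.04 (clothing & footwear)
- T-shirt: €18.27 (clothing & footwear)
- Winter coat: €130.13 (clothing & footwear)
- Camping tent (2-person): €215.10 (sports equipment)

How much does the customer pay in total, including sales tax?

Haircut €64.66: personal services → 9% → €5.82
Rain jacket €146.04: clothing & footwear → 0% → €0.00
T-shirt €18.27: clothing & footwear → 0% → €0.00
Winter coat €130.13: clothing & footwear → 0% → €0.00
Camping tent (2-person) €215.10: sports equipment → 4.5% + 3% surcharge = 7.5% → €16.13
Subtotal = €574.20; tax = €21.95; total due = €596.15

€596.15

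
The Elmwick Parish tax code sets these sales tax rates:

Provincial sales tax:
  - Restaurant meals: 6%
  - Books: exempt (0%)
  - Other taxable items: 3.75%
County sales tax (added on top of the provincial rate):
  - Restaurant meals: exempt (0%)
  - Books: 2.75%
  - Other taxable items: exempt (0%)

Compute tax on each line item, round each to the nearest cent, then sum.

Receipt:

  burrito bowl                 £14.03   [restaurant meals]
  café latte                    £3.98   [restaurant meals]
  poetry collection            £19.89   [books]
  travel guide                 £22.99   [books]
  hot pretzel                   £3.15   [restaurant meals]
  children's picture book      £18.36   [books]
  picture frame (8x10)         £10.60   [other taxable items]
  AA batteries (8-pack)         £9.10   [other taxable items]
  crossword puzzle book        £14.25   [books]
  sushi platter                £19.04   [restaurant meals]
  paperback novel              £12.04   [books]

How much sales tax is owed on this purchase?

Burrito bowl £14.03: restaurant meals → 6% + 0% county = 6% → £0.84
Café latte £3.98: restaurant meals → 6% + 0% county = 6% → £0.24
Poetry collection £19.89: books → 0% + 2.75% county = 2.75% → £0.55
Travel guide £22.99: books → 0% + 2.75% county = 2.75% → £0.63
Hot pretzel £3.15: restaurant meals → 6% + 0% county = 6% → £0.19
Children's picture book £18.36: books → 0% + 2.75% county = 2.75% → £0.50
Picture frame (8x10) £10.60: other taxable items → 3.75% + 0% county = 3.75% → £0.40
AA batteries (8-pack) £9.10: other taxable items → 3.75% + 0% county = 3.75% → £0.34
Crossword puzzle book £14.25: books → 0% + 2.75% county = 2.75% → £0.39
Sushi platter £19.04: restaurant meals → 6% + 0% county = 6% → £1.14
Paperback novel £12.04: books → 0% + 2.75% county = 2.75% → £0.33
Total tax = £0.84 + £0.24 + £0.55 + £0.63 + £0.19 + £0.50 + £0.40 + £0.34 + £0.39 + £1.14 + £0.33 = £5.55

£5.55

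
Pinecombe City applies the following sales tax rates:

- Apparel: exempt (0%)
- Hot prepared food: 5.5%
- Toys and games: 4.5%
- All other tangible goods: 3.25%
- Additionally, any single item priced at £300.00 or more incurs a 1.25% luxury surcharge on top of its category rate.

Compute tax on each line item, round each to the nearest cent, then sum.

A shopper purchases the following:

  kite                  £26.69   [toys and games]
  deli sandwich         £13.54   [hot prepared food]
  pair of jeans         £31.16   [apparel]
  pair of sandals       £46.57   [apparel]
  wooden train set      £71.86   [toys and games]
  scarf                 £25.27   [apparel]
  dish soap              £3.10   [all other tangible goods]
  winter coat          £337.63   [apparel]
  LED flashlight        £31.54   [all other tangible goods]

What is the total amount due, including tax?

£597.88

Kite £26.69: toys and games → 4.5% → £1.20
Deli sandwich £13.54: hot prepared food → 5.5% → £0.74
Pair of jeans £31.16: apparel → 0% → £0.00
Pair of sandals £46.57: apparel → 0% → £0.00
Wooden train set £71.86: toys and games → 4.5% → £3.23
Scarf £25.27: apparel → 0% → £0.00
Dish soap £3.10: all other tangible goods → 3.25% → £0.10
Winter coat £337.63: apparel → 0% + 1.25% surcharge = 1.25% → £4.22
LED flashlight £31.54: all other tangible goods → 3.25% → £1.03
Subtotal = £587.36; tax = £10.52; total due = £597.88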